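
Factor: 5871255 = 3^1 *5^1 * 13^1 * 30109^1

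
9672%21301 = 9672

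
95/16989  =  95/16989 = 0.01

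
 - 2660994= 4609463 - 7270457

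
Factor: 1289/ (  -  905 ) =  - 5^( - 1 ) * 181^(  -  1)*1289^1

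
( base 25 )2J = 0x45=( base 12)59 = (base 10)69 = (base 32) 25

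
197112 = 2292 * 86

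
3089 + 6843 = 9932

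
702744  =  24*29281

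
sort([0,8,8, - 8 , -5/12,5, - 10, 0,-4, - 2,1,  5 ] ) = [ - 10, - 8, - 4, - 2, - 5/12,0,0,1, 5, 5, 8,  8 ] 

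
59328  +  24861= 84189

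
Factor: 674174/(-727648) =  - 337087/363824 = - 2^( -4) * 521^1*647^1* 22739^( - 1 ) 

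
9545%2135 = 1005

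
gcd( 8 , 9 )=1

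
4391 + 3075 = 7466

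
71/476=71/476  =  0.15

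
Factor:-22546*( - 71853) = 2^1*3^1 * 43^1*557^1*11273^1= 1619997738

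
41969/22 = 1907 + 15/22  =  1907.68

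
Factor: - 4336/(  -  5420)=2^2 * 5^( - 1 ) = 4/5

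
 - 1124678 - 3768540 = - 4893218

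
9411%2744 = 1179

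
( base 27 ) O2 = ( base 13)3B0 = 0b1010001010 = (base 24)132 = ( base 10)650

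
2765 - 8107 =-5342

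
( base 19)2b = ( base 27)1m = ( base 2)110001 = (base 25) 1o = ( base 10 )49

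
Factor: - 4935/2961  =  - 5/3 = -3^(  -  1)*5^1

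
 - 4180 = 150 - 4330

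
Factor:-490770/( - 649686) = 105/139=3^1*5^1*7^1*139^(  -  1)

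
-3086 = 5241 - 8327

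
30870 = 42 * 735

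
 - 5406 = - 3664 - 1742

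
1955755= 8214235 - 6258480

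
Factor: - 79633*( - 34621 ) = 2756974093 = 89^1*389^1*79633^1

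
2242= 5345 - 3103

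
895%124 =27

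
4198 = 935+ 3263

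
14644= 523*28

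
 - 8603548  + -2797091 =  - 11400639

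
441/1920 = 147/640 = 0.23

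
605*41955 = 25382775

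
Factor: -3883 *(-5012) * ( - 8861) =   -  172449202156 = -  2^2*7^1*11^1*179^1*353^1*8861^1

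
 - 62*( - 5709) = 353958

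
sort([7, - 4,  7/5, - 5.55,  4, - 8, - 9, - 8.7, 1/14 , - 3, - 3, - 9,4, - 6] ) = [ - 9 , - 9, - 8.7, - 8, - 6 , - 5.55, - 4, - 3,- 3,1/14,7/5, 4, 4, 7] 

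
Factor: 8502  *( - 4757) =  - 40444014 = -  2^1*3^1*13^1*67^1*71^1*109^1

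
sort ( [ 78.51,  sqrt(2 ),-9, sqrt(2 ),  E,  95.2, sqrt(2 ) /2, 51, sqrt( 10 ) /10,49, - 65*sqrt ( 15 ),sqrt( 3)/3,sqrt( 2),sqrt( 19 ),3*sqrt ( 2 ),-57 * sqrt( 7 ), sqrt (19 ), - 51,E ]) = [ - 65*sqrt( 15 ), - 57*sqrt( 7 ),-51, - 9, sqrt( 10 ) /10, sqrt ( 3 )/3 , sqrt( 2 ) /2,sqrt( 2), sqrt( 2 ), sqrt( 2 ) , E,E,3*sqrt ( 2),sqrt( 19), sqrt( 19),49,51, 78.51, 95.2 ]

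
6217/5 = 1243+2/5 = 1243.40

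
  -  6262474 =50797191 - 57059665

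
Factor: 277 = 277^1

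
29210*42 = 1226820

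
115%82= 33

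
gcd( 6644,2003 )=1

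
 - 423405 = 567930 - 991335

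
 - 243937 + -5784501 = - 6028438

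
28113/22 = 1277 + 19/22 = 1277.86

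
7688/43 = 7688/43 = 178.79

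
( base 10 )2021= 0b11111100101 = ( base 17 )6gf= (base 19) 5b7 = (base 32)1v5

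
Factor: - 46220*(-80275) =2^2*5^3*13^2* 19^1*2311^1 = 3710310500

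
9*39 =351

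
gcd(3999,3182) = 43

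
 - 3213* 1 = -3213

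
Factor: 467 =467^1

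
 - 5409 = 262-5671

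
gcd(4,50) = 2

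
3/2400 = 1/800 = 0.00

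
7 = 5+2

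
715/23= 715/23  =  31.09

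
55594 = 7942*7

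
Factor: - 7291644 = - 2^2 * 3^1*23^1*29^1*911^1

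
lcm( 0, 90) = 0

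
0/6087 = 0 = 0.00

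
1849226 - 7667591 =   -  5818365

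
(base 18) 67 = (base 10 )115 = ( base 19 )61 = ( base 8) 163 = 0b1110011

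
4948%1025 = 848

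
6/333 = 2/111 = 0.02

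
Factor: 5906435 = 5^1 * 19^1*79^1*787^1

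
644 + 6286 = 6930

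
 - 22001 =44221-66222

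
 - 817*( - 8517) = 6958389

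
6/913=6/913 = 0.01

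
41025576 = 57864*709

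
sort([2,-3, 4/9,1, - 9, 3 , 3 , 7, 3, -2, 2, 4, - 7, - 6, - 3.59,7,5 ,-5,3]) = [-9 , - 7,-6 ,-5,-3.59, - 3,-2,4/9, 1, 2,  2, 3,3, 3,3, 4, 5, 7,7]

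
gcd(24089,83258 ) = 1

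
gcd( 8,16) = 8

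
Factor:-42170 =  - 2^1*5^1* 4217^1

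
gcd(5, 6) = 1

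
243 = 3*81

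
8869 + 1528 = 10397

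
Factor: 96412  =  2^2*24103^1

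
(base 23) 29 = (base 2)110111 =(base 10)55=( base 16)37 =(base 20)2f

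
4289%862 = 841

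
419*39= 16341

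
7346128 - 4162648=3183480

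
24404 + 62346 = 86750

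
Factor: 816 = 2^4 * 3^1 * 17^1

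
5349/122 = 5349/122 = 43.84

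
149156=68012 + 81144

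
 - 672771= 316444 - 989215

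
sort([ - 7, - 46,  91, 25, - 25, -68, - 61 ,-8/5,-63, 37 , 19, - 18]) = [ - 68, - 63,-61, - 46, - 25, - 18, - 7, - 8/5, 19, 25 , 37, 91 ] 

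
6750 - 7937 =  - 1187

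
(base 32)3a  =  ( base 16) 6a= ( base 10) 106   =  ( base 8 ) 152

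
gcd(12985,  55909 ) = 49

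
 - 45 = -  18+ - 27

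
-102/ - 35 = 102/35  =  2.91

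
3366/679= 3366/679 = 4.96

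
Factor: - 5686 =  - 2^1*2843^1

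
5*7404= 37020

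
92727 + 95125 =187852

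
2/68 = 1/34 = 0.03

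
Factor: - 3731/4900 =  - 2^(- 2)*5^(  -  2)*7^ (-1 )*13^1*41^1 = - 533/700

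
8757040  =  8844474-87434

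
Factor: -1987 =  - 1987^1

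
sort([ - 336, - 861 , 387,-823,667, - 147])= [ - 861, - 823, - 336, - 147,387, 667]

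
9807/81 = 121 + 2/27 = 121.07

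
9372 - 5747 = 3625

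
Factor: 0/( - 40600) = 0 =0^1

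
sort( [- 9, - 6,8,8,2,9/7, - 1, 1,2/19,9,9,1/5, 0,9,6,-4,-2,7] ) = [-9, - 6, - 4, -2,  -  1,0, 2/19 , 1/5,1,9/7,2,6,7 , 8,8,9,9, 9 ]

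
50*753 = 37650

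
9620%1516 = 524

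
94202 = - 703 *( - 134)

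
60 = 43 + 17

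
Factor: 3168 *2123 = 2^5*3^2*11^2*193^1 = 6725664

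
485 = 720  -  235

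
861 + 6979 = 7840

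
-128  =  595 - 723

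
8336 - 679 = 7657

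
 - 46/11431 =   -  1 +495/497 = - 0.00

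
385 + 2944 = 3329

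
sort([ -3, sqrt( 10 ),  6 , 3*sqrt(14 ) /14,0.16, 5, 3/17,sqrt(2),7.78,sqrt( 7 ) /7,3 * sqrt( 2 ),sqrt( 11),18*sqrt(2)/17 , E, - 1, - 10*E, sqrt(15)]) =[ - 10*E, - 3,-1 , 0.16,3/17,sqrt( 7) /7,3 *sqrt( 14)/14,sqrt( 2),18 * sqrt( 2)/17, E,sqrt( 10 ),sqrt( 11), sqrt( 15),3*  sqrt( 2 ), 5,6,7.78 ]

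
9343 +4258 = 13601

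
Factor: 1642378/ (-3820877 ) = -2^1*41^1* 131^( - 1 )* 20029^1*29167^( - 1)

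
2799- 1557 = 1242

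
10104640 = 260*38864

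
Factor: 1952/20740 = 8/85= 2^3*5^( - 1)* 17^(- 1)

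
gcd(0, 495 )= 495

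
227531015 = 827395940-599864925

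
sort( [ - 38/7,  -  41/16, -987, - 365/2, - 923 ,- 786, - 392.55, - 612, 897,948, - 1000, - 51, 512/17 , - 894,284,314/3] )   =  [ - 1000,-987 , - 923,-894,-786 ,  -  612 ,-392.55, - 365/2 ,-51,-38/7,-41/16,512/17, 314/3,284  ,  897,948] 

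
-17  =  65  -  82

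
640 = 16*40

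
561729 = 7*80247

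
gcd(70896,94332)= 84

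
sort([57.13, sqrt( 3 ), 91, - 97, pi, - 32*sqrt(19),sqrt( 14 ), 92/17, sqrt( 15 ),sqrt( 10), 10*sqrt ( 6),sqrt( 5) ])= [  -  32*sqrt( 19), - 97,  sqrt ( 3 ),sqrt( 5), pi,  sqrt( 10),sqrt( 14),sqrt( 15),92/17,10 * sqrt(  6), 57.13,91]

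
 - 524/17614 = -1 + 8545/8807= - 0.03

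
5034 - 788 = 4246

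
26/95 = 26/95 = 0.27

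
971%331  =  309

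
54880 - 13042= 41838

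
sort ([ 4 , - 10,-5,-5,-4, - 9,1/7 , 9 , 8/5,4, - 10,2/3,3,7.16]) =[ -10  , - 10,-9, -5, - 5,- 4,  1/7,2/3,8/5,3,4,4,7.16,9] 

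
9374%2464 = 1982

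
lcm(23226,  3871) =23226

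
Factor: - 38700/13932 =  -  3^( - 2 ) * 5^2 = -  25/9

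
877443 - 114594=762849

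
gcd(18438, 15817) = 1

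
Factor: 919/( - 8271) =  - 1/9 = - 3^ ( - 2)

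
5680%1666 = 682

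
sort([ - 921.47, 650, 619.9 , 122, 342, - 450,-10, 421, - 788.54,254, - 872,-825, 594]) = [ - 921.47, - 872,-825, - 788.54, - 450, - 10, 122, 254, 342,421, 594, 619.9, 650] 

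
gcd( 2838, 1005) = 3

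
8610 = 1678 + 6932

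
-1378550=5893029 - 7271579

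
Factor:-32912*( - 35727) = 1175847024 = 2^4*3^1*11^2*17^1* 11909^1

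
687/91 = 687/91 = 7.55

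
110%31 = 17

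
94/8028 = 47/4014  =  0.01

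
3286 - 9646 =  - 6360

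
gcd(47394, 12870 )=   18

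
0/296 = 0 = 0.00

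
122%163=122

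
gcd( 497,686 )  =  7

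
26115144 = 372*70202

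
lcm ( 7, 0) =0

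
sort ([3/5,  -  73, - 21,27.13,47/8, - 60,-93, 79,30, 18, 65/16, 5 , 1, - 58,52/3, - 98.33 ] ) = [-98.33, - 93, - 73, - 60, - 58, - 21,3/5,1,  65/16,5,  47/8, 52/3,18,  27.13, 30,79]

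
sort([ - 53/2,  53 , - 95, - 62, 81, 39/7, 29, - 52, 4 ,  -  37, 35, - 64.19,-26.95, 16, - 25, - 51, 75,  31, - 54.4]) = [ - 95,-64.19,-62, - 54.4, -52,-51, - 37,-26.95, - 53/2 , - 25, 4,39/7, 16, 29,31,35,  53, 75 , 81]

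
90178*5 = 450890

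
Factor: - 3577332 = - 2^2*3^1*11^1*41^1*661^1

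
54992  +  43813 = 98805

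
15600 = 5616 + 9984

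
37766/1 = 37766 = 37766.00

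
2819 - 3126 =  - 307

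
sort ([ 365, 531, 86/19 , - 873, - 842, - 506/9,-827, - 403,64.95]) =[ - 873, - 842, - 827,- 403, - 506/9, 86/19  ,  64.95, 365 , 531]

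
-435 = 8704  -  9139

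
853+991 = 1844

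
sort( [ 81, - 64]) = [ - 64, 81] 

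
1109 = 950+159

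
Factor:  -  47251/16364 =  - 2^( - 2) * 4091^( - 1 )*47251^1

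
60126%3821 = 2811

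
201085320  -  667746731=  -  466661411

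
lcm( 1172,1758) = 3516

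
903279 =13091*69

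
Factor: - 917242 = - 2^1*458621^1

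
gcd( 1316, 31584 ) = 1316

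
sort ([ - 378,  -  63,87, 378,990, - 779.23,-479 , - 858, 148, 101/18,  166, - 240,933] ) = [ - 858, - 779.23,  -  479, - 378, - 240,- 63  ,  101/18,87,148, 166, 378,933,990 ] 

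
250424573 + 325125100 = 575549673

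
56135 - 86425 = -30290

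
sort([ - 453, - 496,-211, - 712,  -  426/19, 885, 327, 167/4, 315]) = [ - 712,-496, - 453,-211, - 426/19, 167/4, 315, 327, 885 ] 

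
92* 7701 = 708492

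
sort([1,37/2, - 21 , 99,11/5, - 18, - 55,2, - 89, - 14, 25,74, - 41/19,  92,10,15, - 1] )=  [-89, - 55, - 21, - 18, - 14, - 41/19, - 1,1, 2, 11/5,10,15 , 37/2,25,74,92,  99 ]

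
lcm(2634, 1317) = 2634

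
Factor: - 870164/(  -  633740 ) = 217541/158435 = 5^(  -  1)*211^1 *1031^1*31687^( - 1)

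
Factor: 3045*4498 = 13696410 =2^1*3^1*5^1*7^1 *13^1*29^1*173^1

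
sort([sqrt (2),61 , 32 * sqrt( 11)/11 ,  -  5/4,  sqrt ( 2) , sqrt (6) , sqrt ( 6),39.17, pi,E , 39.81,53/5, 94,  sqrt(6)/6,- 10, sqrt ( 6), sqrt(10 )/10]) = [ - 10 ,  -  5/4, sqrt(10 ) /10, sqrt ( 6)/6, sqrt (2), sqrt( 2),sqrt( 6), sqrt ( 6),sqrt( 6), E, pi,  32* sqrt( 11)/11,  53/5, 39.17,39.81,61,94 ]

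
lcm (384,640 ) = 1920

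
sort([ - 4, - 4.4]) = [ - 4.4,-4 ] 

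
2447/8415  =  2447/8415 = 0.29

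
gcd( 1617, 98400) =3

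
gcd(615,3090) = 15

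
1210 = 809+401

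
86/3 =28 + 2/3 = 28.67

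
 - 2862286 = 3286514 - 6148800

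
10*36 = 360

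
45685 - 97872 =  - 52187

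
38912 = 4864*8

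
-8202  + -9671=-17873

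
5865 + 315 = 6180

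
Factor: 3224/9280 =2^( - 3) * 5^( - 1 )*13^1*29^(-1 )*31^1  =  403/1160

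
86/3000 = 43/1500 = 0.03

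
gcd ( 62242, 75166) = 2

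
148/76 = 1 + 18/19 = 1.95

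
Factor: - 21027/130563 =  - 43/267 =- 3^( - 1)*43^1*89^ ( - 1)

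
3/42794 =3/42794 = 0.00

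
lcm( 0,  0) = 0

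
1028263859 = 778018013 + 250245846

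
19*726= 13794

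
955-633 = 322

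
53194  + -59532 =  - 6338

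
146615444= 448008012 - 301392568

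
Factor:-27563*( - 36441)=1004423283 = 3^2*43^1*641^1*4049^1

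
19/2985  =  19/2985 = 0.01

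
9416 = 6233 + 3183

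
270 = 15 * 18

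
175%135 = 40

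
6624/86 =3312/43 =77.02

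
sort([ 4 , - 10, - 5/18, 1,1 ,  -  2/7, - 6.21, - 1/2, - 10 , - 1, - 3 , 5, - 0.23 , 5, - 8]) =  [  -  10, - 10 , - 8, - 6.21, - 3, - 1, - 1/2, -2/7, - 5/18 , - 0.23,1, 1, 4 , 5,  5]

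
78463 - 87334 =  - 8871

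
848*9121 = 7734608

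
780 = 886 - 106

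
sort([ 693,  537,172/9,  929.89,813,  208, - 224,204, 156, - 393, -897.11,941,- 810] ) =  [ - 897.11,-810,-393,-224,172/9,156 , 204,208,537 , 693, 813,  929.89,941] 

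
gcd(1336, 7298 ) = 2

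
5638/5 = 5638/5 = 1127.60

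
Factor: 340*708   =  240720 = 2^4*3^1*5^1*17^1 * 59^1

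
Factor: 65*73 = 5^1*13^1*73^1 =4745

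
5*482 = 2410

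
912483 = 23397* 39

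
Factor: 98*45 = 2^1*3^2 * 5^1*7^2 = 4410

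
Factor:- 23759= - 23^1 * 1033^1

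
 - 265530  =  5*( - 53106 )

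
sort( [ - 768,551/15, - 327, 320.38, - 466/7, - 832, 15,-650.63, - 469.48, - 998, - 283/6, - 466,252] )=[ - 998, - 832, - 768, - 650.63, - 469.48,-466, - 327,  -  466/7 , - 283/6, 15  ,  551/15,252,320.38]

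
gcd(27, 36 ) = 9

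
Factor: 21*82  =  2^1 * 3^1*7^1*41^1 = 1722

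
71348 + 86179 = 157527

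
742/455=1 + 41/65 = 1.63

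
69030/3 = 23010 = 23010.00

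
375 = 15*25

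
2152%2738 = 2152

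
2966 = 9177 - 6211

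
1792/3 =597  +  1/3  =  597.33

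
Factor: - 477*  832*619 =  - 2^6  *  3^2 * 13^1*53^1*619^1 = - 245658816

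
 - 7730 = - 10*773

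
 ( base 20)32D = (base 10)1253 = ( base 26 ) 1m5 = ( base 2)10011100101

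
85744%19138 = 9192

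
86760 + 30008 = 116768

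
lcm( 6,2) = 6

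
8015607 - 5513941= 2501666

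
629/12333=629/12333 = 0.05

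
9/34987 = 9/34987   =  0.00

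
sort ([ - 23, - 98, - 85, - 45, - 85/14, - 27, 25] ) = [ - 98, - 85, - 45,-27, - 23, - 85/14 , 25 ] 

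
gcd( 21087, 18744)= 2343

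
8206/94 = 4103/47 = 87.30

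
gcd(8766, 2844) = 18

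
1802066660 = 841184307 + 960882353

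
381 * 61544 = 23448264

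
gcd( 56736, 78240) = 96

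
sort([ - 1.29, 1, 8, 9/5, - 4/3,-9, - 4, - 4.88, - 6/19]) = [ - 9, - 4.88, - 4, - 4/3, - 1.29 , - 6/19, 1,9/5,8] 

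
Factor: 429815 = 5^1*31^1*47^1*59^1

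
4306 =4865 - 559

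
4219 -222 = 3997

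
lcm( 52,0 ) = 0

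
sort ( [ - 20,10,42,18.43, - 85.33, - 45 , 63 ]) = [ - 85.33,  -  45,-20, 10, 18.43  ,  42,63]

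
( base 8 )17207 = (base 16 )1e87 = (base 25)ccf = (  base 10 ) 7815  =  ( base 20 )jaf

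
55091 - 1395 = 53696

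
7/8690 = 7/8690 = 0.00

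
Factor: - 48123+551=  -47572 = - 2^2*7^1*1699^1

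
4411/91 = 48 + 43/91= 48.47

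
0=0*5210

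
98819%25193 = 23240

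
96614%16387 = 14679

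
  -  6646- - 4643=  -2003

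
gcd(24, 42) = 6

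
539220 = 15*35948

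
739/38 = 19 + 17/38 = 19.45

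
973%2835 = 973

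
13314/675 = 4438/225 = 19.72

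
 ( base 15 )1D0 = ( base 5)3140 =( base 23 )I6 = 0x1a4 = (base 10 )420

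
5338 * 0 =0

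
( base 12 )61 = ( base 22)37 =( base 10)73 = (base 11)67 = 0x49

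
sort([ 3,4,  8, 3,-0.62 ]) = [ - 0.62,3, 3, 4, 8 ]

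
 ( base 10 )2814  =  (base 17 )9c9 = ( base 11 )2129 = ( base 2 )101011111110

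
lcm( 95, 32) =3040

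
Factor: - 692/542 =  - 2^1*173^1*271^( - 1 ) = -  346/271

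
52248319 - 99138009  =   - 46889690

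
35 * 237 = 8295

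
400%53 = 29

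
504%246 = 12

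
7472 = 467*16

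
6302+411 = 6713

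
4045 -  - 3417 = 7462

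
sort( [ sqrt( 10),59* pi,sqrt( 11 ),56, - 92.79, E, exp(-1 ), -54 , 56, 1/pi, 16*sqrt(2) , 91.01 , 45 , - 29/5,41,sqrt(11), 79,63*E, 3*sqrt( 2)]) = [ - 92.79, - 54, - 29/5,1/pi,exp( - 1 ),E,sqrt ( 10),sqrt (11 ),sqrt(11),3*sqrt( 2),  16*sqrt(2), 41,  45,56,56 , 79 , 91.01, 63*E,59*pi]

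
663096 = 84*7894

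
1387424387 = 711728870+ 675695517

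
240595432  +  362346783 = 602942215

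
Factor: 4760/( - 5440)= - 2^( -3)*7^1=- 7/8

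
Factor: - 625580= - 2^2 * 5^1*31^1*1009^1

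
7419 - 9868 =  - 2449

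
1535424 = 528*2908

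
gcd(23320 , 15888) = 8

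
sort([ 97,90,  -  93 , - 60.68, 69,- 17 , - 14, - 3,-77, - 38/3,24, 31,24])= [- 93, - 77, - 60.68,-17,  -  14,-38/3, - 3,24, 24,31,69,90, 97]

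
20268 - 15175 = 5093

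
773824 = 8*96728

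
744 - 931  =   - 187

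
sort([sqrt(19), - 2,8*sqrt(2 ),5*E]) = [ - 2,sqrt( 19 ),  8*sqrt(2 ), 5*E]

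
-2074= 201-2275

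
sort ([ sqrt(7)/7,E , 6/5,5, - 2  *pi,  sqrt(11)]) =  [ - 2* pi,sqrt( 7)/7,  6/5,E,sqrt (11), 5] 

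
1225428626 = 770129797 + 455298829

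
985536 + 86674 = 1072210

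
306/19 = 306/19 =16.11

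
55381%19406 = 16569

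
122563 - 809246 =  - 686683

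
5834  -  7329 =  - 1495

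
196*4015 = 786940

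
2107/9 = 234 + 1/9 = 234.11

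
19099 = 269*71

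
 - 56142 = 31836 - 87978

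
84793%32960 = 18873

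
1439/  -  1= - 1439 + 0/1 =- 1439.00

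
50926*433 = 22050958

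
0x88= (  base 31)4c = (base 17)80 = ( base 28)4O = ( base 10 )136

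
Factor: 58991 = 58991^1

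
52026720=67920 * 766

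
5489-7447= -1958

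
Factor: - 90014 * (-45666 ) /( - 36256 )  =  -1027644831/9064 = - 2^(-3)*3^2*11^ (-1)*43^1 * 59^1*103^( - 1)*45007^1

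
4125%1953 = 219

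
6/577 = 6/577 =0.01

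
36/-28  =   - 9/7 = - 1.29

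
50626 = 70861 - 20235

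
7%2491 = 7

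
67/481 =67/481 = 0.14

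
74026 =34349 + 39677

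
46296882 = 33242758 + 13054124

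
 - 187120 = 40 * ( - 4678)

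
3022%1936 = 1086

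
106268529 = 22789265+83479264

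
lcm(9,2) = 18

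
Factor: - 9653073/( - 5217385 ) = 3^1*5^ ( - 1)*17^ ( -1 )*503^1*6397^1*61381^(- 1 )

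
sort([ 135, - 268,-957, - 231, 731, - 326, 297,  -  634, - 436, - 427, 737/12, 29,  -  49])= [ - 957, - 634,- 436 , - 427, - 326, - 268 , - 231,- 49, 29, 737/12,  135, 297,  731] 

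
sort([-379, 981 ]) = [ - 379,  981]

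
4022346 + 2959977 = 6982323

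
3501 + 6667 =10168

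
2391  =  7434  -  5043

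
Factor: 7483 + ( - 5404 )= 3^3 * 7^1*11^1  =  2079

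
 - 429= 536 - 965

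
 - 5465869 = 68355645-73821514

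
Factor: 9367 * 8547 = 80059749=3^1*7^1*11^1*17^1 * 19^1*29^1* 37^1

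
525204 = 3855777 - 3330573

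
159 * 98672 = 15688848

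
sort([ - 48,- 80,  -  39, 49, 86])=[  -  80, - 48, -39,49,86]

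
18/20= 9/10 =0.90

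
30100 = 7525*4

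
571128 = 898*636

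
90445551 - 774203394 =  - 683757843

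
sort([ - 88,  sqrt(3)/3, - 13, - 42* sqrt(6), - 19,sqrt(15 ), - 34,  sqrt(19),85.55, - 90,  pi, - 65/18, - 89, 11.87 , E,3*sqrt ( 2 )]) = [-42* sqrt( 6 ),-90, - 89, - 88, - 34,- 19, - 13 , - 65/18, sqrt ( 3)/3,E,  pi,  sqrt( 15 ),  3*sqrt( 2),  sqrt(19 ), 11.87, 85.55 ]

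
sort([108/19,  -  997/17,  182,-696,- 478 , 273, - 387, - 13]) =[- 696, - 478, - 387,-997/17, - 13,  108/19,182,273]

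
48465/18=5385/2 = 2692.50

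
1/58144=1/58144=   0.00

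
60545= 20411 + 40134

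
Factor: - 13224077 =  - 13224077^1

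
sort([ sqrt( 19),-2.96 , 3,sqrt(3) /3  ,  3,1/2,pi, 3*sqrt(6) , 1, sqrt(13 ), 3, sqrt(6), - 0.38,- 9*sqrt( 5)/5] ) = [ -9 * sqrt( 5)/5, - 2.96, - 0.38 , 1/2,sqrt ( 3)/3,1,  sqrt(6),3,3,3, pi,sqrt(13),sqrt( 19),3*sqrt( 6)]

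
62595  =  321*195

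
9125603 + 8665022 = 17790625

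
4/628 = 1/157 = 0.01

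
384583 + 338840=723423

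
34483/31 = 34483/31 = 1112.35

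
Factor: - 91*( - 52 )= 4732 = 2^2 * 7^1 * 13^2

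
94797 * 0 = 0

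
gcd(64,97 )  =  1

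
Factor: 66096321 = 3^1*827^1*26641^1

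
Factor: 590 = 2^1* 5^1*59^1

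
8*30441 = 243528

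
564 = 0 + 564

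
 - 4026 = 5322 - 9348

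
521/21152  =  521/21152  =  0.02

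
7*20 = 140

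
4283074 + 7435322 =11718396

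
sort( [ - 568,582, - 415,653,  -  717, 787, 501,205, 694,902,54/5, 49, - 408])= [ - 717, - 568, - 415 , - 408,54/5,49,205, 501,582,653,694, 787,902] 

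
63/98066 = 63/98066 = 0.00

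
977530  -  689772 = 287758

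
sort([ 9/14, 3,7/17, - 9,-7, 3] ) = [ - 9, - 7,7/17,9/14, 3, 3]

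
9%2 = 1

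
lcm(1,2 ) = 2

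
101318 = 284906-183588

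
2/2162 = 1/1081 = 0.00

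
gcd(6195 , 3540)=885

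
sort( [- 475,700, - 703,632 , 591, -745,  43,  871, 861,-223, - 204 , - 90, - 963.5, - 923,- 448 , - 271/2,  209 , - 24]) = [-963.5,- 923, - 745, - 703, - 475,-448, - 223,- 204,- 271/2,-90, - 24,43,209,591 , 632,700,861, 871]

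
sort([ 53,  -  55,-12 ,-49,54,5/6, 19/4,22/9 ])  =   [-55,-49, - 12,5/6,22/9, 19/4, 53,54]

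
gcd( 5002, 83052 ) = 2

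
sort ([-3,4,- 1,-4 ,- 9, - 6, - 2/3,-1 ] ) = [ - 9,  -  6, - 4,  -  3, - 1,-1, - 2/3, 4 ] 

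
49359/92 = 49359/92 = 536.51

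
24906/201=8302/67 = 123.91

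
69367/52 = 69367/52= 1333.98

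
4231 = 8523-4292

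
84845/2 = 42422 + 1/2 =42422.50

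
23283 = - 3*( - 7761 ) 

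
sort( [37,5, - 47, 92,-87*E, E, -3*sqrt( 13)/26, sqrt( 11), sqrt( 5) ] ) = [- 87*E,  -  47, - 3*sqrt(13 ) /26,  sqrt( 5),E,sqrt(11), 5,  37, 92 ] 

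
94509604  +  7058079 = 101567683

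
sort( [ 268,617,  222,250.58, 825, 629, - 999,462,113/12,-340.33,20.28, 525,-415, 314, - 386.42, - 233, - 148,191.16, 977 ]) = [ - 999, - 415, - 386.42,-340.33, - 233,-148, 113/12,  20.28,191.16,222, 250.58,268, 314,  462, 525,617 , 629,825,977 ] 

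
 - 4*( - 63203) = 252812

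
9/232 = 9/232= 0.04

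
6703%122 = 115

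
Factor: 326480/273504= 265/222 = 2^( - 1 )*3^( - 1 )*5^1*37^(-1 )*53^1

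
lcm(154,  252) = 2772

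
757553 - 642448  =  115105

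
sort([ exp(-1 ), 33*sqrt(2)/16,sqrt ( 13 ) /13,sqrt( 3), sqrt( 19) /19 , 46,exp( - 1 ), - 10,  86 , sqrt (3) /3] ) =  [ -10,  sqrt(19)/19 , sqrt ( 13) /13,  exp( - 1 ) , exp ( - 1 ), sqrt( 3)/3, sqrt( 3),  33*sqrt(2 )/16,46,  86 ] 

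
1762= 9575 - 7813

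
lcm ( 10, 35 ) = 70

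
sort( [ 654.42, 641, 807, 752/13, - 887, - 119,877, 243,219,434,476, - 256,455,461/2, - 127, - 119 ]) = [ - 887, - 256, - 127, - 119 ,-119 , 752/13, 219, 461/2, 243 , 434,455 , 476,641, 654.42, 807, 877 ]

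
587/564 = 1 + 23/564 =1.04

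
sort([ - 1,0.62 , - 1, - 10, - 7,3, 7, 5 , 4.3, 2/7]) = [ - 10, - 7, - 1, - 1, 2/7,0.62,3,4.3, 5,7]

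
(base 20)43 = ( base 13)65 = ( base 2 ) 1010011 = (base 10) 83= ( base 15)58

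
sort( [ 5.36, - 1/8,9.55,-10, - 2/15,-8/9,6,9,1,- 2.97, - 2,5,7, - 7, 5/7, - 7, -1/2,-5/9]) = [ - 10, - 7, - 7,- 2.97,-2,-8/9,-5/9,  -  1/2, -2/15,-1/8,5/7,1 , 5 , 5.36,6,7, 9,9.55 ] 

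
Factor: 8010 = 2^1*3^2*5^1* 89^1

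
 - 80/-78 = 1+1/39 = 1.03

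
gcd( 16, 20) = 4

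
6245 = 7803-1558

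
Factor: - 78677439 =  - 3^1*1321^1*19853^1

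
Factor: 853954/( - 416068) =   -  426977/208034 = -2^( - 1 )*41^(- 1)*43^( - 1)*59^( - 1)*73^1* 5849^1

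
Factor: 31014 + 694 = 31708 = 2^2 * 7927^1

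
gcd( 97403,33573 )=1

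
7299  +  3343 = 10642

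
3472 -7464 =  - 3992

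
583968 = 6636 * 88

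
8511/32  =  8511/32= 265.97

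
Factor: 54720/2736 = 20  =  2^2*5^1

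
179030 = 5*35806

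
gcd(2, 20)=2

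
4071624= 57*71432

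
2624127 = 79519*33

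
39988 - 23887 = 16101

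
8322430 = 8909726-587296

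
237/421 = 237/421 = 0.56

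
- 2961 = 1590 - 4551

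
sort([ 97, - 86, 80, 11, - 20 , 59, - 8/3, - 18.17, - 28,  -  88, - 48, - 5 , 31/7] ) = [ - 88, - 86, - 48, - 28,  -  20, - 18.17, - 5,-8/3, 31/7, 11 , 59, 80, 97]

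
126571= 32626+93945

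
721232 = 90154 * 8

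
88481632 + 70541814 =159023446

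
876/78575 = 876/78575 =0.01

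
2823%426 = 267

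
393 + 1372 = 1765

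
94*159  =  14946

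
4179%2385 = 1794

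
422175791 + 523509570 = 945685361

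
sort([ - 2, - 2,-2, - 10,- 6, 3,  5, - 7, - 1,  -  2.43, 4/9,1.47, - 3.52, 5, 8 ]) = [  -  10,-7, - 6, - 3.52, - 2.43, - 2, - 2, - 2, - 1,4/9, 1.47 , 3,  5,  5, 8]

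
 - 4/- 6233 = 4/6233 = 0.00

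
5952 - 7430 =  - 1478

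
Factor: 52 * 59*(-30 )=  -  2^3*3^1*5^1* 13^1 * 59^1 = - 92040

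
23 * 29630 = 681490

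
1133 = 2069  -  936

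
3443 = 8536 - 5093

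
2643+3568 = 6211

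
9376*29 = 271904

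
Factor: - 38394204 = -2^2*3^1*41^1*73^1*1069^1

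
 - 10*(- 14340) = 143400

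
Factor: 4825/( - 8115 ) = -965/1623 = -3^(  -  1)*5^1*193^1  *541^( - 1)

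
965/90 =10 + 13/18 = 10.72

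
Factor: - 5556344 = -2^3*163^1*4261^1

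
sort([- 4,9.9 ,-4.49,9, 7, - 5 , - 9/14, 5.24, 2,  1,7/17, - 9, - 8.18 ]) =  [ - 9, - 8.18, - 5,  -  4.49, - 4,  -  9/14,  7/17, 1, 2, 5.24,7,9, 9.9]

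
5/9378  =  5/9378 = 0.00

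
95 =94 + 1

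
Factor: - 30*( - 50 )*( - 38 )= - 2^3*3^1*5^3 * 19^1 = - 57000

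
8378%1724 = 1482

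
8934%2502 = 1428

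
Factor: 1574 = 2^1  *787^1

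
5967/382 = 15 + 237/382 = 15.62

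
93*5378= 500154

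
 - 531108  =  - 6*88518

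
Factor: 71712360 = 2^3 * 3^2*5^1 * 29^1*6869^1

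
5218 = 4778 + 440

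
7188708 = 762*9434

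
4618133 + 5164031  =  9782164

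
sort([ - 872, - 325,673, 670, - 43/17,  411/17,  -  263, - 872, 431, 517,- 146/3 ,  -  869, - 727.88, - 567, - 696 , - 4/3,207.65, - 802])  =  [ - 872,  -  872,-869, - 802,- 727.88, - 696, - 567,  -  325, -263, - 146/3, - 43/17,  -  4/3,411/17, 207.65, 431,517,670, 673] 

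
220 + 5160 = 5380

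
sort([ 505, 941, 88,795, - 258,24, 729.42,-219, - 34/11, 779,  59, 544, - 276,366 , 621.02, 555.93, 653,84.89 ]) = [ - 276,-258, - 219, - 34/11,  24, 59,84.89 , 88, 366,  505,544,555.93, 621.02, 653, 729.42, 779, 795, 941 ] 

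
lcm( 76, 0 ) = 0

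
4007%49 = 38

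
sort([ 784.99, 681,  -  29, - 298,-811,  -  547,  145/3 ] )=[ - 811, - 547,  -  298, - 29,145/3,681,  784.99]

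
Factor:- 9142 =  - 2^1 * 7^1*653^1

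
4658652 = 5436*857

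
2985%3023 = 2985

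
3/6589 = 3/6589 = 0.00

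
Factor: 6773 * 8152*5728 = 2^8*13^1 * 179^1*521^1*1019^1 = 316262905088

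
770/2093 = 110/299=0.37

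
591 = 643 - 52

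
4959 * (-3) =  - 14877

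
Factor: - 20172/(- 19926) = 2^1*3^(-4 )*41^1=82/81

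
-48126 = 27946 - 76072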